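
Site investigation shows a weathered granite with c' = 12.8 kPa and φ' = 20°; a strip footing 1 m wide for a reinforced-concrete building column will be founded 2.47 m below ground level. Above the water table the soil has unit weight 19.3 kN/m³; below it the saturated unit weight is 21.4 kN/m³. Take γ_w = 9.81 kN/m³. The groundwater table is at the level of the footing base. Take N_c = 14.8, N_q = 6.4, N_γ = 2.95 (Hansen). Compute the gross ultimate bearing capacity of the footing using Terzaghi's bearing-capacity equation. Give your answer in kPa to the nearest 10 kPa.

Overburden at base level: q = 19.3 × 2.47 = 47.671 kPa.
Below the base the soil is submerged, so the ½γBN_γ term uses γ' = 21.4 − 9.81 = 11.59 kN/m³.
Cohesion term c·N_c = 12.8 × 14.8 = 189.44 kPa; surcharge term q·N_q = 47.671 × 6.4 = 305.09 kPa; self-weight term 0.5·γ·B·N_γ = 0.5 × 11.59 × 1 × 2.95 = 17.095 kPa.
q_ult = 189.44 + 305.09 + 17.095 = 511.63 kPa.

q_ult ≈ 510 kPa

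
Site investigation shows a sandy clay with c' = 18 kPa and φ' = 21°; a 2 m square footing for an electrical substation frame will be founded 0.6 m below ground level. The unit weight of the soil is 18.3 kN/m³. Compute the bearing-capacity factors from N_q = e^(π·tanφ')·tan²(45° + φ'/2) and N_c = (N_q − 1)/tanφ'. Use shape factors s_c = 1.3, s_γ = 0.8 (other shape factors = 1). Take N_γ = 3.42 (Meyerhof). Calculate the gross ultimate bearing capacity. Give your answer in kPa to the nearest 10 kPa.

tan21° = 0.3839, so N_q = e^(π×0.3839)·tan²(55.5°) = 3.34 × 2.117 = 7.07.
N_c = (7.07 − 1)/tan21° = 15.81.
Effective surcharge at the founding depth q = γ·D_f = 18.3 × 0.6 = 10.98 kPa.
q_ult = c·N_c·s_c + q·N_q + 0.5·γ·B·N_γ·s_γ
     = 18 × 15.815 × 1.3 + 10.98 × 7.0708 + 0.5 × 18.3 × 2 × 3.42 × 0.8
     = 370.07 + 77.637 + 50.069 = 497.77 kPa.

q_ult ≈ 500 kPa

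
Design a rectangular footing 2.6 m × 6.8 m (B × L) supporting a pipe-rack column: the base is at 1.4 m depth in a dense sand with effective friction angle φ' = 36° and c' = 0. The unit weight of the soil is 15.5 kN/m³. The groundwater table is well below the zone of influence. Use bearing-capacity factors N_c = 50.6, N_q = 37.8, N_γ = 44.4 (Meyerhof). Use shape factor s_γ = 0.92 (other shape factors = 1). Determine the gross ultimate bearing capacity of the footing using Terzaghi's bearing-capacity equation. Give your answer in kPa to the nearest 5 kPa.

q_ult ≈ 1645 kPa

q = γ·D_f = 15.5 × 1.4 = 21.7 kPa.
q·N_q = 21.7 × 37.8 = 820.26 kPa
0.5·γ·B·N_γ·s_γ = 0.5 × 15.5 × 2.6 × 44.4 × 0.92 = 823.09 kPa
q_ult = 820.26 + 823.09 = 1643.3 kPa.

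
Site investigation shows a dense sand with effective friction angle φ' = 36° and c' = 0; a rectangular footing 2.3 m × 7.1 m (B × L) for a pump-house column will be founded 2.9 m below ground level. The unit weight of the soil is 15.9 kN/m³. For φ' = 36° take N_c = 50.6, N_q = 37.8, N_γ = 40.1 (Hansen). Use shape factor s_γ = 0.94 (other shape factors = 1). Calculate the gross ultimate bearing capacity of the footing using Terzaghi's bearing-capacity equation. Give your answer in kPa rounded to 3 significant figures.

q_ult ≈ 2430 kPa

Overburden at base level: q = 15.9 × 2.9 = 46.11 kPa.
Surcharge term q·N_q = 46.11 × 37.8 = 1743 kPa; self-weight term 0.5·γ·B·N_γ·s_γ = 0.5 × 15.9 × 2.3 × 40.1 × 0.94 = 689.23 kPa.
q_ult = 1743 + 689.23 = 2432.2 kPa.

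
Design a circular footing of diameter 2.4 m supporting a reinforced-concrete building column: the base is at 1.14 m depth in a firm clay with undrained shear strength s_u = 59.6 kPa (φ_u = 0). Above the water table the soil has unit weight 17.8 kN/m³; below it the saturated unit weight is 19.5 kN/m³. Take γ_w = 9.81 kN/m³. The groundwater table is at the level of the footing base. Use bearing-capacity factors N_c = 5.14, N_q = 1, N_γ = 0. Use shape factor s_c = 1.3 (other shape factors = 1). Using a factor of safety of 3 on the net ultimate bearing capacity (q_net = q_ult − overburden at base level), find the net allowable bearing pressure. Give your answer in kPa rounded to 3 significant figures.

q_all(net) ≈ 133 kPa

q = γ·D_f = 17.8 × 1.14 = 20.292 kPa.
c·N_c·s_c = 59.6 × 5.14 × 1.3 = 398.25 kPa
q·N_q = 20.292 × 1 = 20.292 kPa
q_ult = 398.25 + 20.292 = 418.54 kPa.
q_net = 418.54 − 20.292 = 398.25 kPa.
q_all(net) = 398.25 / 3 = 132.75 kPa.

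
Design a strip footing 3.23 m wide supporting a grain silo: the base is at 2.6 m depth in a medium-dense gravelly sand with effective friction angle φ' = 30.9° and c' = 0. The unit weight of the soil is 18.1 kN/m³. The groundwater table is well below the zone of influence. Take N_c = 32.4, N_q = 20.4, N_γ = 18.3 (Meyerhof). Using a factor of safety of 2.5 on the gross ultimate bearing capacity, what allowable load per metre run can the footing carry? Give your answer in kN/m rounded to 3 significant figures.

≈ 1930 kN/m

Effective surcharge at the founding depth q = γ·D_f = 18.1 × 2.6 = 47.06 kPa.
q_ult = q·N_q + 0.5·γ·B·N_γ
     = 47.06 × 20.4 + 0.5 × 18.1 × 3.23 × 18.3
     = 960.02 + 534.94 = 1495 kPa.
Gross allowable pressure q_all = 1495 / 2.5 = 597.98 kPa.
Allowable wall load = q_all × B = 597.98 × 3.23 = 1931.5 kN per metre run.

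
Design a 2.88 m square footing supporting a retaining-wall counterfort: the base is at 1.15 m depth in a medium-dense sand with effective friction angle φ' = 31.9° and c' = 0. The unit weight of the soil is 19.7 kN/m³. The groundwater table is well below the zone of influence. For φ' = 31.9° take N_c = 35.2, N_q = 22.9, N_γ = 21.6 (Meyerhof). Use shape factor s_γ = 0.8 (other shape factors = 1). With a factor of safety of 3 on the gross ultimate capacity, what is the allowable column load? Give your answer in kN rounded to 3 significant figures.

Overburden at base level: q = 19.7 × 1.15 = 22.655 kPa.
Surcharge term q·N_q = 22.655 × 22.9 = 518.8 kPa; self-weight term 0.5·γ·B·N_γ·s_γ = 0.5 × 19.7 × 2.88 × 21.6 × 0.8 = 490.2 kPa.
q_ult = 518.8 + 490.2 = 1009 kPa.
Gross allowable pressure q_all = 1009 / 3 = 336.33 kPa.
Footing area = 8.2944 m², so allowable column load = 336.33 × 8.2944 = 2789.7 kN.

P_all ≈ 2790 kN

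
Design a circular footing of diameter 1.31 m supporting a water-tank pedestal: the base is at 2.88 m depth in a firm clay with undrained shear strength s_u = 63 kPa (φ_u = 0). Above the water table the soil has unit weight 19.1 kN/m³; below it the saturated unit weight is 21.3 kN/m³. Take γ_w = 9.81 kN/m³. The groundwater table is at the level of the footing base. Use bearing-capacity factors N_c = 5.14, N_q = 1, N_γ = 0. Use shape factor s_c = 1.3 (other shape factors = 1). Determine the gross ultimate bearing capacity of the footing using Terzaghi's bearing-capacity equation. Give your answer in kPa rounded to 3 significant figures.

q_ult ≈ 476 kPa

Overburden at base level: q = 19.1 × 2.88 = 55.008 kPa.
Cohesion term c·N_c·s_c = 63 × 5.14 × 1.3 = 420.97 kPa; surcharge term q·N_q = 55.008 × 1 = 55.008 kPa.
q_ult = 420.97 + 55.008 = 475.97 kPa.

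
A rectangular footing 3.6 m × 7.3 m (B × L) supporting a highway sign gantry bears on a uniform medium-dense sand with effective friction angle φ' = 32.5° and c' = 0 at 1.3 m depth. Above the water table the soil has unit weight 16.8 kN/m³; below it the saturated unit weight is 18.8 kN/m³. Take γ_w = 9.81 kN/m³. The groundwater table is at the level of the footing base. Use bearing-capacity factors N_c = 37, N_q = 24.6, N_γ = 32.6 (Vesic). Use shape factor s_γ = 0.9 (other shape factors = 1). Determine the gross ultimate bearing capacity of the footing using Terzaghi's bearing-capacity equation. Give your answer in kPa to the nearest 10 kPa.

Overburden at base level: q = 16.8 × 1.3 = 21.84 kPa.
Below the base the soil is submerged, so the ½γBN_γ term uses γ' = 18.8 − 9.81 = 8.99 kN/m³.
Surcharge term q·N_q = 21.84 × 24.6 = 537.26 kPa; self-weight term 0.5·γ·B·N_γ·s_γ = 0.5 × 8.99 × 3.6 × 32.6 × 0.9 = 474.78 kPa.
q_ult = 537.26 + 474.78 = 1012 kPa.

q_ult ≈ 1010 kPa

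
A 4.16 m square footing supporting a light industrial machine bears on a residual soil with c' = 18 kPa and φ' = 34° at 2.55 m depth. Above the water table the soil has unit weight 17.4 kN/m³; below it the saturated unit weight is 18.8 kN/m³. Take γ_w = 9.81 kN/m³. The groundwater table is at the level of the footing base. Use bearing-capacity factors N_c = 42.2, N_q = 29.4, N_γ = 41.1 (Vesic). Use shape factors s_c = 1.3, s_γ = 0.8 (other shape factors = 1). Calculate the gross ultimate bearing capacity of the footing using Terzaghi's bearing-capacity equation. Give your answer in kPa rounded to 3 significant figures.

Overburden at base level: q = 17.4 × 2.55 = 44.37 kPa.
Below the base the soil is submerged, so the ½γBN_γ term uses γ' = 18.8 − 9.81 = 8.99 kN/m³.
Cohesion term c·N_c·s_c = 18 × 42.2 × 1.3 = 987.48 kPa; surcharge term q·N_q = 44.37 × 29.4 = 1304.5 kPa; self-weight term 0.5·γ·B·N_γ·s_γ = 0.5 × 8.99 × 4.16 × 41.1 × 0.8 = 614.83 kPa.
q_ult = 987.48 + 1304.5 + 614.83 = 2906.8 kPa.

q_ult ≈ 2910 kPa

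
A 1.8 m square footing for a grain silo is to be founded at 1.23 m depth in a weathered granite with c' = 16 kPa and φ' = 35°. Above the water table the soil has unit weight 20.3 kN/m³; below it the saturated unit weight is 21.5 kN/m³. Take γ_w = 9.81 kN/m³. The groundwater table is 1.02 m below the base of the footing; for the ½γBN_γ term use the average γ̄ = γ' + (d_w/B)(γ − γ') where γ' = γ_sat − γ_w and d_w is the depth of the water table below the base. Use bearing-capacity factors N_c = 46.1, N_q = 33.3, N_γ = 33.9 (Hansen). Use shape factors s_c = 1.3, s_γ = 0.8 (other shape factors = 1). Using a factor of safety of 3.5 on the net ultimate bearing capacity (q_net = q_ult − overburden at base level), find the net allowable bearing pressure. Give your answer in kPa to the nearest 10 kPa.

Overburden at base level: q = 20.3 × 1.23 = 24.969 kPa.
The water table is 1.02 m below the base (< B = 1.8 m), so the ½γBN_γ term uses γ̄ = γ' + (d_w/B)(γ − γ') = 11.69 + (1.02/1.8)(20.3 − 11.69) = 16.569 kN/m³.
Cohesion term c·N_c·s_c = 16 × 46.1 × 1.3 = 958.88 kPa; surcharge term q·N_q = 24.969 × 33.3 = 831.47 kPa; self-weight term 0.5·γ·B·N_γ·s_γ = 0.5 × 16.569 × 1.8 × 33.9 × 0.8 = 404.42 kPa.
q_ult = 958.88 + 831.47 + 404.42 = 2194.8 kPa.
q_net = 2194.8 − 24.969 = 2169.8 kPa.
q_all(net) = 2169.8 / 3.5 = 619.94 kPa.

q_all(net) ≈ 620 kPa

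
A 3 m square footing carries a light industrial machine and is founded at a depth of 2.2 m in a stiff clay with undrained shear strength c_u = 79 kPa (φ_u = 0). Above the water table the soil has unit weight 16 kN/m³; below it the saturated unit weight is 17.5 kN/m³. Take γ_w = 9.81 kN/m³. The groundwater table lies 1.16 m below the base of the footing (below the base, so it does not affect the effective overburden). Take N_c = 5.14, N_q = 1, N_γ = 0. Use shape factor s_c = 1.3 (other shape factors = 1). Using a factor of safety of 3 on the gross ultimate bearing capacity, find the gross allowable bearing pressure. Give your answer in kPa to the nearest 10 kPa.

q = γ·D_f = 16 × 2.2 = 35.2 kPa.
c·N_c·s_c = 79 × 5.14 × 1.3 = 527.88 kPa
q·N_q = 35.2 × 1 = 35.2 kPa
q_ult = 527.88 + 35.2 = 563.08 kPa.
q_all = 563.08 / 3 = 187.69 kPa.

q_all ≈ 190 kPa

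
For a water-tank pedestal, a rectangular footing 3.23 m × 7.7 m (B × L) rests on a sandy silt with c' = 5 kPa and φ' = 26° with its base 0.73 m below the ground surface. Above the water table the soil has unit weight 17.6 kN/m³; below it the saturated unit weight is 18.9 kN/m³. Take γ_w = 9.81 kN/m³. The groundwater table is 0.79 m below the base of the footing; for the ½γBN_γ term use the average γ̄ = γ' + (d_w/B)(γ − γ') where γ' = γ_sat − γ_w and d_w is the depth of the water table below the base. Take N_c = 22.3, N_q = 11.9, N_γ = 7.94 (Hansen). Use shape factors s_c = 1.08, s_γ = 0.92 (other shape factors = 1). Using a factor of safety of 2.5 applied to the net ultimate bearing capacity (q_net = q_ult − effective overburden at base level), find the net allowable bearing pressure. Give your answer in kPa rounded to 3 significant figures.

Overburden at base level: q = 17.6 × 0.73 = 12.848 kPa.
The water table is 0.79 m below the base (< B = 3.23 m), so the ½γBN_γ term uses γ̄ = γ' + (d_w/B)(γ − γ') = 9.09 + (0.79/3.23)(17.6 − 9.09) = 11.171 kN/m³.
Cohesion term c·N_c·s_c = 5 × 22.3 × 1.08 = 120.42 kPa; surcharge term q·N_q = 12.848 × 11.9 = 152.89 kPa; self-weight term 0.5·γ·B·N_γ·s_γ = 0.5 × 11.171 × 3.23 × 7.94 × 0.92 = 131.79 kPa.
q_ult = 120.42 + 152.89 + 131.79 = 405.1 kPa.
Net ultimate: q_net = 405.1 − 12.848 = 392.25 kPa.
q_all(net) = 392.25 / 2.5 = 156.9 kPa.

q_all(net) ≈ 157 kPa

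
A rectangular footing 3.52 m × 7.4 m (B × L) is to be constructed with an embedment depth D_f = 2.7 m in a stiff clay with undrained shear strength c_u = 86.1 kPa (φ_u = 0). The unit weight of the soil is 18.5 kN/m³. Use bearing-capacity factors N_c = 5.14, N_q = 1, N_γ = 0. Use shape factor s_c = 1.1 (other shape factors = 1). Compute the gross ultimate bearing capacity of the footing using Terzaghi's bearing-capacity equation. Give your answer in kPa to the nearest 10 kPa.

q_ult ≈ 540 kPa

q = γ·D_f = 18.5 × 2.7 = 49.95 kPa.
c·N_c·s_c = 86.1 × 5.14 × 1.1 = 486.81 kPa
q·N_q = 49.95 × 1 = 49.95 kPa
q_ult = 486.81 + 49.95 = 536.76 kPa.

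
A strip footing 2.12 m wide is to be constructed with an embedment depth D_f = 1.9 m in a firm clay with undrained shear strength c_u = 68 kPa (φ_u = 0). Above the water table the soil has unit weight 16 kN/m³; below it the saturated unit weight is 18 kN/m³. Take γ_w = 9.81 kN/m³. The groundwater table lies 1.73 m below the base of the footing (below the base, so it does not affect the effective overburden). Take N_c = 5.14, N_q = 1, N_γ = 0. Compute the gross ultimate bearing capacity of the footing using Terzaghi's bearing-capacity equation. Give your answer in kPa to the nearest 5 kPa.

q = γ·D_f = 16 × 1.9 = 30.4 kPa.
c·N_c = 68 × 5.14 = 349.52 kPa
q·N_q = 30.4 × 1 = 30.4 kPa
q_ult = 349.52 + 30.4 = 379.92 kPa.

q_ult ≈ 380 kPa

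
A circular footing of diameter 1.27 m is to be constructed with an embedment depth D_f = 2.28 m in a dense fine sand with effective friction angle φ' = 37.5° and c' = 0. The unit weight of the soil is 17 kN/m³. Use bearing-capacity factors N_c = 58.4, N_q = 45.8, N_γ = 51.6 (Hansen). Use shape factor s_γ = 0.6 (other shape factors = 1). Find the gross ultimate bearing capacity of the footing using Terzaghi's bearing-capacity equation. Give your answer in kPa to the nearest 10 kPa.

q_ult ≈ 2110 kPa

Overburden at base level: q = 17 × 2.28 = 38.76 kPa.
Surcharge term q·N_q = 38.76 × 45.8 = 1775.2 kPa; self-weight term 0.5·γ·B·N_γ·s_γ = 0.5 × 17 × 1.27 × 51.6 × 0.6 = 334.21 kPa.
q_ult = 1775.2 + 334.21 = 2109.4 kPa.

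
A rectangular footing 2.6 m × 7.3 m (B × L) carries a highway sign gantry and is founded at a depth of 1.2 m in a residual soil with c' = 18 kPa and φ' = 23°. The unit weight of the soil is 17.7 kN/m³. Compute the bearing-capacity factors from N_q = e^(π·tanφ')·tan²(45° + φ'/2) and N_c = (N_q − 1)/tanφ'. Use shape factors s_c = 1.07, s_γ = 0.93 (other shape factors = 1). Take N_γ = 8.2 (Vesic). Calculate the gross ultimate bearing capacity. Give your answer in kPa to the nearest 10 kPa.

q_ult ≈ 710 kPa

tan23° = 0.4245, so N_q = e^(π×0.4245)·tan²(56.5°) = 3.794 × 2.283 = 8.66.
N_c = (8.66 − 1)/tan23° = 18.05.
q = γ·D_f = 17.7 × 1.2 = 21.24 kPa.
c·N_c·s_c = 18 × 18.049 × 1.07 = 347.62 kPa
q·N_q = 21.24 × 8.6612 = 183.96 kPa
0.5·γ·B·N_γ·s_γ = 0.5 × 17.7 × 2.6 × 8.2 × 0.93 = 175.47 kPa
q_ult = 347.62 + 183.96 + 175.47 = 707.05 kPa.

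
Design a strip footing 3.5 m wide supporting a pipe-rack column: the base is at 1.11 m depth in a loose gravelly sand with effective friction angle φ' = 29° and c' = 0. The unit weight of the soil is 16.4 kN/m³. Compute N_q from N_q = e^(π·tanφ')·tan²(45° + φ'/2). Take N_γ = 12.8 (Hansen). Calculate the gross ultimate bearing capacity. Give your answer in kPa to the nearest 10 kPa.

q_ult ≈ 670 kPa

tan29° = 0.5543, so N_q = e^(π×0.5543)·tan²(59.5°) = 5.705 × 2.882 = 16.44.
Effective surcharge at the founding depth q = γ·D_f = 16.4 × 1.11 = 18.204 kPa.
q_ult = q·N_q + 0.5·γ·B·N_γ
     = 18.204 × 16.443 + 0.5 × 16.4 × 3.5 × 12.8
     = 299.33 + 367.36 = 666.69 kPa.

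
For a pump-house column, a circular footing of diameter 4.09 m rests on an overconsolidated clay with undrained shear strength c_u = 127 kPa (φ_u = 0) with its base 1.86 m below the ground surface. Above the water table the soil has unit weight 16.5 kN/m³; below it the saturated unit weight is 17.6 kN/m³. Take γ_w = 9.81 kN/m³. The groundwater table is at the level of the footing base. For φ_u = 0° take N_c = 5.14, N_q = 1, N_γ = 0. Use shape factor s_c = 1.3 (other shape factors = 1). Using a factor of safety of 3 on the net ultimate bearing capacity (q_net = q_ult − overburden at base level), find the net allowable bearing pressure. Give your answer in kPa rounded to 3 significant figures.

Overburden at base level: q = 16.5 × 1.86 = 30.69 kPa.
Cohesion term c·N_c·s_c = 127 × 5.14 × 1.3 = 848.61 kPa; surcharge term q·N_q = 30.69 × 1 = 30.69 kPa.
q_ult = 848.61 + 30.69 = 879.3 kPa.
q_net = 879.3 − 30.69 = 848.61 kPa.
q_all(net) = 848.61 / 3 = 282.87 kPa.

q_all(net) ≈ 283 kPa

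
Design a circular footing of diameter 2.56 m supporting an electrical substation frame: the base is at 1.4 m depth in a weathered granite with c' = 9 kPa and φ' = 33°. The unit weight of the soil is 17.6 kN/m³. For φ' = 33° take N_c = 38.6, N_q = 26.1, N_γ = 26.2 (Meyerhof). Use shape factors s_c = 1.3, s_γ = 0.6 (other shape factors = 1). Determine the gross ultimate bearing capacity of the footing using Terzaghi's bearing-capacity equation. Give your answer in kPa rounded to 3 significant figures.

q_ult ≈ 1450 kPa

Effective surcharge at the founding depth q = γ·D_f = 17.6 × 1.4 = 24.64 kPa.
q_ult = c·N_c·s_c + q·N_q + 0.5·γ·B·N_γ·s_γ
     = 9 × 38.6 × 1.3 + 24.64 × 26.1 + 0.5 × 17.6 × 2.56 × 26.2 × 0.6
     = 451.62 + 643.1 + 354.14 = 1448.9 kPa.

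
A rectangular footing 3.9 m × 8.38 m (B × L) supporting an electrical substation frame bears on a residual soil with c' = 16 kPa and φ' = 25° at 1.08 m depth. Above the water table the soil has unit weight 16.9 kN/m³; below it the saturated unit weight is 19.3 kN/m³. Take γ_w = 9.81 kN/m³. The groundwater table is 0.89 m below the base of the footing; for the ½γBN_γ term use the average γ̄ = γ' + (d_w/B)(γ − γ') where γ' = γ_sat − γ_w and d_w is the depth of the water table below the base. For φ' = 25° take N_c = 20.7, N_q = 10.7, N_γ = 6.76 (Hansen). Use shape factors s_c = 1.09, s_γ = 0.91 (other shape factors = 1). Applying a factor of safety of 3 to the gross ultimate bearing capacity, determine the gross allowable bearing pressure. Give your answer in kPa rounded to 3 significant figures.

q = γ·D_f = 16.9 × 1.08 = 18.252 kPa.
γ' = 9.49 kN/m³; averaging over the depth B below the base, γ̄ = γ' + (d_w/B)(γ − γ') = 11.181 kN/m³.
c·N_c·s_c = 16 × 20.7 × 1.09 = 361.01 kPa
q·N_q = 18.252 × 10.7 = 195.3 kPa
0.5·γ·B·N_γ·s_γ = 0.5 × 11.181 × 3.9 × 6.76 × 0.91 = 134.12 kPa
q_ult = 361.01 + 195.3 + 134.12 = 690.43 kPa.
q_all = q_ult / FS = 690.43 / 3 = 230.14 kPa.

q_all ≈ 230 kPa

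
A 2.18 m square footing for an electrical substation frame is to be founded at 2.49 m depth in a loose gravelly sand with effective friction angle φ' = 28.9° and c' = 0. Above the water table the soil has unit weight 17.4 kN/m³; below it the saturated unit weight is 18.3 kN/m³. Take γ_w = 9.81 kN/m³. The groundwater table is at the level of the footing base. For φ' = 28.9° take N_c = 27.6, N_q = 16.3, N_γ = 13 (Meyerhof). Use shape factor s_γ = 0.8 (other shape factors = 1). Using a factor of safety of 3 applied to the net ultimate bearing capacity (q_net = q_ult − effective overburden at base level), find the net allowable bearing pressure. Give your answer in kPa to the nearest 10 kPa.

Effective surcharge at the founding depth q = γ·D_f = 17.4 × 2.49 = 43.326 kPa.
The water table coincides with the base, so in the self-weight term γ → γ' = 8.49 kN/m³.
q_ult = q·N_q + 0.5·γ·B·N_γ·s_γ
     = 43.326 × 16.3 + 0.5 × 8.49 × 2.18 × 13 × 0.8
     = 706.21 + 96.243 = 802.46 kPa.
Net ultimate: q_net = 802.46 − 43.326 = 759.13 kPa.
q_all(net) = 759.13 / 3 = 253.04 kPa.

q_all(net) ≈ 250 kPa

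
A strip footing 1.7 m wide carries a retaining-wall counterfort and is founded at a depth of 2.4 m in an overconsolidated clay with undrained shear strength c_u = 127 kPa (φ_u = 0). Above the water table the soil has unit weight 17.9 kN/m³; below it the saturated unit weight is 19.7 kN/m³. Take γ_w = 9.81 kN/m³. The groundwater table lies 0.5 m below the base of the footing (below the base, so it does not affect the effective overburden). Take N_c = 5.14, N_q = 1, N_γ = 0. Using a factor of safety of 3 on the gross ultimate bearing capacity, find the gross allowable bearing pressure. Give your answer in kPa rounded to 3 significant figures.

q_all ≈ 232 kPa

Overburden at base level: q = 17.9 × 2.4 = 42.96 kPa.
Cohesion term c·N_c = 127 × 5.14 = 652.78 kPa; surcharge term q·N_q = 42.96 × 1 = 42.96 kPa.
q_ult = 652.78 + 42.96 = 695.74 kPa.
q_all = 695.74 / 3 = 231.91 kPa.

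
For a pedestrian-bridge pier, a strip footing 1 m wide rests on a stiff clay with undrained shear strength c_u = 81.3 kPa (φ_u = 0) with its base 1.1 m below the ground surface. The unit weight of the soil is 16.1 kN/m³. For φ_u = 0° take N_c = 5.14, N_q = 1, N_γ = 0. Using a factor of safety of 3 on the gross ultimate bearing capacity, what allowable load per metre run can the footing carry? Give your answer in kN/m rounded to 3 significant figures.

≈ 145 kN/m

q = γ·D_f = 16.1 × 1.1 = 17.71 kPa.
c·N_c = 81.3 × 5.14 = 417.88 kPa
q·N_q = 17.71 × 1 = 17.71 kPa
q_ult = 417.88 + 17.71 = 435.59 kPa.
Gross allowable pressure q_all = 435.59 / 3 = 145.2 kPa.
Allowable wall load = q_all × B = 145.2 × 1 = 145.2 kN per metre run.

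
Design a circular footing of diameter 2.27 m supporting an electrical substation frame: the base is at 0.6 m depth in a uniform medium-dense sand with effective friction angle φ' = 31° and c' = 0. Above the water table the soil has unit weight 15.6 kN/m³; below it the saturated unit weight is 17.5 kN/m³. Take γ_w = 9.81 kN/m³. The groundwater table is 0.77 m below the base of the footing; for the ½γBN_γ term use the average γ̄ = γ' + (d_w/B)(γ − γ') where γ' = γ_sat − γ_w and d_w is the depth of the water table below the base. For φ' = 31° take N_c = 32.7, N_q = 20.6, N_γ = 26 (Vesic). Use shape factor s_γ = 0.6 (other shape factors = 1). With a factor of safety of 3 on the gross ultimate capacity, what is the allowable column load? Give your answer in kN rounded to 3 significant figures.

P_all ≈ 508 kN

Effective surcharge at the founding depth q = γ·D_f = 15.6 × 0.6 = 9.36 kPa.
With d_w = 0.77 m < B, γ̄ = 7.69 + (0.77/2.27) × (15.6 − 7.69) = 10.373 kN/m³.
q_ult = q·N_q + 0.5·γ·B·N_γ·s_γ
     = 9.36 × 20.6 + 0.5 × 10.373 × 2.27 × 26 × 0.6
     = 192.82 + 183.67 = 376.48 kPa.
Gross allowable pressure q_all = 376.48 / 3 = 125.49 kPa.
Footing area = 4.0471 m², so allowable column load = 125.49 × 4.0471 = 507.89 kN.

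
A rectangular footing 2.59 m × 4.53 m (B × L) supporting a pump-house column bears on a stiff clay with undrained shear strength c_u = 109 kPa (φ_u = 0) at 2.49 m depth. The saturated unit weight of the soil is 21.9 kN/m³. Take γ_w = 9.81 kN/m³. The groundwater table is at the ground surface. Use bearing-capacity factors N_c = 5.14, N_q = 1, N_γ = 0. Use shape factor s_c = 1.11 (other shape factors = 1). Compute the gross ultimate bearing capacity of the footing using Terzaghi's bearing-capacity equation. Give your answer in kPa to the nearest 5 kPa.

Water table at ground surface, so effective unit weight γ' = 21.9 − 9.81 = 12.09 kN/m³ is used throughout; overburden q = 12.09 × 2.49 = 30.104 kPa.
Cohesion term c·N_c·s_c = 109 × 5.14 × 1.11 = 621.89 kPa; surcharge term q·N_q = 30.104 × 1 = 30.104 kPa.
q_ult = 621.89 + 30.104 = 651.99 kPa.

q_ult ≈ 650 kPa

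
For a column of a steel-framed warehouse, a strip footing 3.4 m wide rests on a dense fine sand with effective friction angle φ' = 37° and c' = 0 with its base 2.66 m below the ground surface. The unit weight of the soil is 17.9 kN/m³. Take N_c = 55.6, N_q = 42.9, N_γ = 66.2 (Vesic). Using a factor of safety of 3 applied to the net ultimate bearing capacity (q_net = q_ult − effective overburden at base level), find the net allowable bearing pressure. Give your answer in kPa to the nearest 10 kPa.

q = γ·D_f = 17.9 × 2.66 = 47.614 kPa.
q·N_q = 47.614 × 42.9 = 2042.6 kPa
0.5·γ·B·N_γ = 0.5 × 17.9 × 3.4 × 66.2 = 2014.5 kPa
q_ult = 2042.6 + 2014.5 = 4057.1 kPa.
Net ultimate: q_net = 4057.1 − 47.614 = 4009.5 kPa.
q_all(net) = 4009.5 / 3 = 1336.5 kPa.

q_all(net) ≈ 1340 kPa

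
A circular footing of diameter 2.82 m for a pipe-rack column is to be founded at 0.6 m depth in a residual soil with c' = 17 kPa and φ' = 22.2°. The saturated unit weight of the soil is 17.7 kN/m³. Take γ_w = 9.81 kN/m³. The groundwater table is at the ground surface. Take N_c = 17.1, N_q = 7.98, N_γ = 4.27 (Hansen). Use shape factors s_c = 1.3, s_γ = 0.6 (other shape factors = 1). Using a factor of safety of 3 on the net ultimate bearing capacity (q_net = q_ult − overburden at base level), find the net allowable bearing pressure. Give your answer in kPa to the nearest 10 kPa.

q_all(net) ≈ 150 kPa

Water table at ground surface, so effective unit weight γ' = 17.7 − 9.81 = 7.89 kN/m³ is used throughout; overburden q = 7.89 × 0.6 = 4.734 kPa; the same γ' applies in the ½γBN_γ term.
Cohesion term c·N_c·s_c = 17 × 17.1 × 1.3 = 377.91 kPa; surcharge term q·N_q = 4.734 × 7.98 = 37.777 kPa; self-weight term 0.5·γ·B·N_γ·s_γ = 0.5 × 7.89 × 2.82 × 4.27 × 0.6 = 28.502 kPa.
q_ult = 377.91 + 37.777 + 28.502 = 444.19 kPa.
q_net = 444.19 − 4.734 = 439.46 kPa.
q_all(net) = 439.46 / 3 = 146.49 kPa.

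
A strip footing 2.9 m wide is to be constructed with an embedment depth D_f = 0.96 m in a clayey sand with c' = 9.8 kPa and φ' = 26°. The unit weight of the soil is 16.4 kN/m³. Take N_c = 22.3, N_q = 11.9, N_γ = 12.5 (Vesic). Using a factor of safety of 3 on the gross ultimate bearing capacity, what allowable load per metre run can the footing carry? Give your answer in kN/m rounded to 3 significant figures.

≈ 680 kN/m

q = γ·D_f = 16.4 × 0.96 = 15.744 kPa.
c·N_c = 9.8 × 22.3 = 218.54 kPa
q·N_q = 15.744 × 11.9 = 187.35 kPa
0.5·γ·B·N_γ = 0.5 × 16.4 × 2.9 × 12.5 = 297.25 kPa
q_ult = 218.54 + 187.35 + 297.25 = 703.14 kPa.
Gross allowable pressure q_all = 703.14 / 3 = 234.38 kPa.
Allowable wall load = q_all × B = 234.38 × 2.9 = 679.71 kN per metre run.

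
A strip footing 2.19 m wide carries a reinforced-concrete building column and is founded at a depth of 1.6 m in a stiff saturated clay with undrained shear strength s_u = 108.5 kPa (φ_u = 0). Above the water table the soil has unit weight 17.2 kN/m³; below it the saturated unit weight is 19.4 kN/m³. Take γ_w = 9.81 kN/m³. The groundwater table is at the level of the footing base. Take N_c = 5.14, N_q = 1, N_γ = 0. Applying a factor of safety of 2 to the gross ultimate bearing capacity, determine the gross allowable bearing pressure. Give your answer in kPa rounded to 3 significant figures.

q_all ≈ 293 kPa

q = γ·D_f = 17.2 × 1.6 = 27.52 kPa.
c·N_c = 108.5 × 5.14 = 557.69 kPa
q·N_q = 27.52 × 1 = 27.52 kPa
q_ult = 557.69 + 27.52 = 585.21 kPa.
q_all = q_ult / FS = 585.21 / 2 = 292.6 kPa.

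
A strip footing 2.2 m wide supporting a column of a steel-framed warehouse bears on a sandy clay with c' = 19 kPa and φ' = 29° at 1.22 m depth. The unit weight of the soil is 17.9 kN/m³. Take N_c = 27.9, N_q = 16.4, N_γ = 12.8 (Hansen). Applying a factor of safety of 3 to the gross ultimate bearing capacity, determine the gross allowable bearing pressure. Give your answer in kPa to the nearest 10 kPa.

q_all ≈ 380 kPa

Effective surcharge at the founding depth q = γ·D_f = 17.9 × 1.22 = 21.838 kPa.
q_ult = c·N_c + q·N_q + 0.5·γ·B·N_γ
     = 19 × 27.9 + 21.838 × 16.4 + 0.5 × 17.9 × 2.2 × 12.8
     = 530.1 + 358.14 + 252.03 = 1140.3 kPa.
q_all = q_ult / FS = 1140.3 / 3 = 380.09 kPa.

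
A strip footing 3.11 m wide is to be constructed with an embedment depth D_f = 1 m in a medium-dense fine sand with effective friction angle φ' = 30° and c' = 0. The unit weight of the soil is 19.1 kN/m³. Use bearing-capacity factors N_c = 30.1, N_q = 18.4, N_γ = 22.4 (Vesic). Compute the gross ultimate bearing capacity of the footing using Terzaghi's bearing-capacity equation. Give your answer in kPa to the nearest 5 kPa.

q = γ·D_f = 19.1 × 1 = 19.1 kPa.
q·N_q = 19.1 × 18.4 = 351.44 kPa
0.5·γ·B·N_γ = 0.5 × 19.1 × 3.11 × 22.4 = 665.29 kPa
q_ult = 351.44 + 665.29 = 1016.7 kPa.

q_ult ≈ 1015 kPa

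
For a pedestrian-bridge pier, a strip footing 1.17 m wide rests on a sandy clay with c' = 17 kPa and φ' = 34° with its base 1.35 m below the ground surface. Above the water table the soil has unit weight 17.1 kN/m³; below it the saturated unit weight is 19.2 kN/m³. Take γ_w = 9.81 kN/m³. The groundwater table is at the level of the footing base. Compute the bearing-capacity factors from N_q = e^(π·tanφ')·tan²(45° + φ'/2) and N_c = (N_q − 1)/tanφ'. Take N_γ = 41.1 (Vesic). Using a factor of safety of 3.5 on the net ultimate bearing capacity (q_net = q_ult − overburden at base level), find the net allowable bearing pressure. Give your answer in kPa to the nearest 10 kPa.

q_all(net) ≈ 460 kPa

N_q = e^(π·tan34°)·tan²(62°) = 29.44; N_c = (N_q − 1)/tanφ' = 42.16.
q = γ·D_f = 17.1 × 1.35 = 23.085 kPa.
For the ½γBN_γ term take γ' = 19.2 − 9.81 = 9.39 kN/m³ (soil below base is submerged).
c·N_c = 17 × 42.164 = 716.78 kPa
q·N_q = 23.085 × 29.44 = 679.62 kPa
0.5·γ·B·N_γ = 0.5 × 9.39 × 1.17 × 41.1 = 225.77 kPa
q_ult = 716.78 + 679.62 + 225.77 = 1622.2 kPa.
q_net = 1622.2 − 23.085 = 1599.1 kPa.
q_all(net) = 1599.1 / 3.5 = 456.88 kPa.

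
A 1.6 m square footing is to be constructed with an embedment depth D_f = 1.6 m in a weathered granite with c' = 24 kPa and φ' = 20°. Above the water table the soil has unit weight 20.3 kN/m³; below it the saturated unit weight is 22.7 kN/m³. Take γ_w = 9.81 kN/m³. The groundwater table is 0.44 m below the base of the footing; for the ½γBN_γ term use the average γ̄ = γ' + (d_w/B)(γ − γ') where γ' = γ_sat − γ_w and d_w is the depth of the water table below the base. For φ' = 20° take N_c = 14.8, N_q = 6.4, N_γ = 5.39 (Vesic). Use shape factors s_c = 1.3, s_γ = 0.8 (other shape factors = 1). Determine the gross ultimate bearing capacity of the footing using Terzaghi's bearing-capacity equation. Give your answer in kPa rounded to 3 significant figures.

Overburden at base level: q = 20.3 × 1.6 = 32.48 kPa.
The water table is 0.44 m below the base (< B = 1.6 m), so the ½γBN_γ term uses γ̄ = γ' + (d_w/B)(γ − γ') = 12.89 + (0.44/1.6)(20.3 − 12.89) = 14.928 kN/m³.
Cohesion term c·N_c·s_c = 24 × 14.8 × 1.3 = 461.76 kPa; surcharge term q·N_q = 32.48 × 6.4 = 207.87 kPa; self-weight term 0.5·γ·B·N_γ·s_γ = 0.5 × 14.928 × 1.6 × 5.39 × 0.8 = 51.495 kPa.
q_ult = 461.76 + 207.87 + 51.495 = 721.13 kPa.

q_ult ≈ 721 kPa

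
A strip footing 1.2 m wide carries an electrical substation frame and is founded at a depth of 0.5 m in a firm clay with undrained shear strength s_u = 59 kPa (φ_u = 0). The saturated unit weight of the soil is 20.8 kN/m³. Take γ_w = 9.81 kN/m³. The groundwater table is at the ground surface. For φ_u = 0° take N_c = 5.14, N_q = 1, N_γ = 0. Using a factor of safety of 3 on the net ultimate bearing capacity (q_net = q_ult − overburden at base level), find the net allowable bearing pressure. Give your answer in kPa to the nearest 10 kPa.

γ' = 20.8 − 9.81 = 10.99 kN/m³ (submerged throughout). q = 10.99 × 0.5 = 5.495 kPa.
c·N_c = 59 × 5.14 = 303.26 kPa
q·N_q = 5.495 × 1 = 5.495 kPa
q_ult = 303.26 + 5.495 = 308.75 kPa.
q_net = 308.75 − 5.495 = 303.26 kPa.
q_all(net) = 303.26 / 3 = 101.09 kPa.

q_all(net) ≈ 100 kPa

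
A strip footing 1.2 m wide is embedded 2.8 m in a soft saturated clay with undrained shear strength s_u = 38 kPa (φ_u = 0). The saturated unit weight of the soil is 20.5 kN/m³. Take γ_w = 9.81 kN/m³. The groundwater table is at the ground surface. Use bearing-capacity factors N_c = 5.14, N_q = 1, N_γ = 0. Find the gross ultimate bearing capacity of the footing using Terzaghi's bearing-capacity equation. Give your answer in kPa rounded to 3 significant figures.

q_ult ≈ 225 kPa

Water table at ground surface, so effective unit weight γ' = 20.5 − 9.81 = 10.69 kN/m³ is used throughout; overburden q = 10.69 × 2.8 = 29.932 kPa.
Cohesion term c·N_c = 38 × 5.14 = 195.32 kPa; surcharge term q·N_q = 29.932 × 1 = 29.932 kPa.
q_ult = 195.32 + 29.932 = 225.25 kPa.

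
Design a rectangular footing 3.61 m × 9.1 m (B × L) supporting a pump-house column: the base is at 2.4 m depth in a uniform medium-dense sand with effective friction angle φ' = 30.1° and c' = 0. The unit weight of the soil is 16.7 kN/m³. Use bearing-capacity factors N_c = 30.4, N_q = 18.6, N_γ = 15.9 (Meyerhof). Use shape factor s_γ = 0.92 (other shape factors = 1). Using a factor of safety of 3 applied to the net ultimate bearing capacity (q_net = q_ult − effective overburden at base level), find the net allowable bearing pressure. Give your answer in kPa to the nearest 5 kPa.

Effective surcharge at the founding depth q = γ·D_f = 16.7 × 2.4 = 40.08 kPa.
q_ult = q·N_q + 0.5·γ·B·N_γ·s_γ
     = 40.08 × 18.6 + 0.5 × 16.7 × 3.61 × 15.9 × 0.92
     = 745.49 + 440.94 = 1186.4 kPa.
Net ultimate: q_net = 1186.4 − 40.08 = 1146.3 kPa.
q_all(net) = 1146.3 / 3 = 382.12 kPa.

q_all(net) ≈ 380 kPa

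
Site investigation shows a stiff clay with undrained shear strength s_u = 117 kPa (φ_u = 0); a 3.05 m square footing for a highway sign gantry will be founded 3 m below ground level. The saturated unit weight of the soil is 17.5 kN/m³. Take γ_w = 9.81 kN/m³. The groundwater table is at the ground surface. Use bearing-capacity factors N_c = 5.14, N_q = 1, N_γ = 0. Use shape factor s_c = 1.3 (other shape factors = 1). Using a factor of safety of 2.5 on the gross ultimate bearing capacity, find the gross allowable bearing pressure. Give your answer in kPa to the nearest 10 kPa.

q_all ≈ 320 kPa

Water table at ground surface, so effective unit weight γ' = 17.5 − 9.81 = 7.69 kN/m³ is used throughout; overburden q = 7.69 × 3 = 23.07 kPa.
Cohesion term c·N_c·s_c = 117 × 5.14 × 1.3 = 781.79 kPa; surcharge term q·N_q = 23.07 × 1 = 23.07 kPa.
q_ult = 781.79 + 23.07 = 804.86 kPa.
q_all = 804.86 / 2.5 = 321.95 kPa.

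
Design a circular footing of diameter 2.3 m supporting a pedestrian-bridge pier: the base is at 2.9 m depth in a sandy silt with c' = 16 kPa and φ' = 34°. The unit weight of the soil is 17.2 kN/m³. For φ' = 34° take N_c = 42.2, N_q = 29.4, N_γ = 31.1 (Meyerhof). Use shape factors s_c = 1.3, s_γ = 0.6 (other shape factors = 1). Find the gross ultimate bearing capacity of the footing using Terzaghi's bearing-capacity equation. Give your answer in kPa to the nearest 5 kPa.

q = γ·D_f = 17.2 × 2.9 = 49.88 kPa.
c·N_c·s_c = 16 × 42.2 × 1.3 = 877.76 kPa
q·N_q = 49.88 × 29.4 = 1466.5 kPa
0.5·γ·B·N_γ·s_γ = 0.5 × 17.2 × 2.3 × 31.1 × 0.6 = 369.09 kPa
q_ult = 877.76 + 1466.5 + 369.09 = 2713.3 kPa.

q_ult ≈ 2715 kPa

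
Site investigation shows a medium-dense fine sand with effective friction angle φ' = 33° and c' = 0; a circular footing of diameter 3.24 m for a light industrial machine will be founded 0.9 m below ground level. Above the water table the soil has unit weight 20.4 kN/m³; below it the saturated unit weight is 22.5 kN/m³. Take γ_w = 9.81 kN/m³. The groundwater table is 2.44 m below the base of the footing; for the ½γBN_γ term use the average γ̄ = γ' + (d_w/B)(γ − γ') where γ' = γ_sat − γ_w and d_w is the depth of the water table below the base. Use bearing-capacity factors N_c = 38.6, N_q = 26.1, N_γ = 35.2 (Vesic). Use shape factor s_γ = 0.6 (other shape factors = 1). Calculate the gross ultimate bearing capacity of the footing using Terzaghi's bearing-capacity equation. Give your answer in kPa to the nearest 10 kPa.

Effective surcharge at the founding depth q = γ·D_f = 20.4 × 0.9 = 18.36 kPa.
With d_w = 2.44 m < B, γ̄ = 12.69 + (2.44/3.24) × (20.4 − 12.69) = 18.496 kN/m³.
q_ult = q·N_q + 0.5·γ·B·N_γ·s_γ
     = 18.36 × 26.1 + 0.5 × 18.496 × 3.24 × 35.2 × 0.6
     = 479.2 + 632.84 = 1112 kPa.

q_ult ≈ 1110 kPa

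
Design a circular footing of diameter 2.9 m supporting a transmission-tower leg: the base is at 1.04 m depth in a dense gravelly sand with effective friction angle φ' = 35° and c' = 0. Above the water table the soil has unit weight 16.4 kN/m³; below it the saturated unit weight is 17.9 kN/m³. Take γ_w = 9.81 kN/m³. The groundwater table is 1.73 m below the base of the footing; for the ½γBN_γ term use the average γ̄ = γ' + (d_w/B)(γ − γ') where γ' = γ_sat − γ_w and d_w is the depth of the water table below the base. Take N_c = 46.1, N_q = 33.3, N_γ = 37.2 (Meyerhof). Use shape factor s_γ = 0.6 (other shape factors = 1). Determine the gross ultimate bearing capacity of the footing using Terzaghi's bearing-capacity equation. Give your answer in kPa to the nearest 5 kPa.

q_ult ≈ 990 kPa

q = γ·D_f = 16.4 × 1.04 = 17.056 kPa.
γ' = 8.09 kN/m³; averaging over the depth B below the base, γ̄ = γ' + (d_w/B)(γ − γ') = 13.047 kN/m³.
q·N_q = 17.056 × 33.3 = 567.96 kPa
0.5·γ·B·N_γ·s_γ = 0.5 × 13.047 × 2.9 × 37.2 × 0.6 = 422.26 kPa
q_ult = 567.96 + 422.26 = 990.23 kPa.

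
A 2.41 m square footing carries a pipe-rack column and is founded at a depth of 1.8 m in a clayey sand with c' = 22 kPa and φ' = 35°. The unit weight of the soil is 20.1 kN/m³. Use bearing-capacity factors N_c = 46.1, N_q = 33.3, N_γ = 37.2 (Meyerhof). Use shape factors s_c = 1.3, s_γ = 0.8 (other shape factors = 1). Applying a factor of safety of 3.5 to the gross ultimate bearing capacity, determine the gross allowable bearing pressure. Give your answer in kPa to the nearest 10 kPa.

q_all ≈ 930 kPa

Overburden at base level: q = 20.1 × 1.8 = 36.18 kPa.
Cohesion term c·N_c·s_c = 22 × 46.1 × 1.3 = 1318.5 kPa; surcharge term q·N_q = 36.18 × 33.3 = 1204.8 kPa; self-weight term 0.5·γ·B·N_γ·s_γ = 0.5 × 20.1 × 2.41 × 37.2 × 0.8 = 720.8 kPa.
q_ult = 1318.5 + 1204.8 + 720.8 = 3244.1 kPa.
q_all = q_ult / FS = 3244.1 / 3.5 = 926.87 kPa.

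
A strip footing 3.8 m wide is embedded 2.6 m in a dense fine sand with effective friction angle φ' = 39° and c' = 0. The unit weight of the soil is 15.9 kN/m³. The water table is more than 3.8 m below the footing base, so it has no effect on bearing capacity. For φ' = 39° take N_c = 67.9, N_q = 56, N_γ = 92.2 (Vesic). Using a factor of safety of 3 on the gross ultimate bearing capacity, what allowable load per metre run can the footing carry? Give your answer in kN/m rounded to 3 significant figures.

≈ 6460 kN/m

q = γ·D_f = 15.9 × 2.6 = 41.34 kPa.
q·N_q = 41.34 × 56 = 2315 kPa
0.5·γ·B·N_γ = 0.5 × 15.9 × 3.8 × 92.2 = 2785.4 kPa
q_ult = 2315 + 2785.4 = 5100.4 kPa.
Gross allowable pressure q_all = 5100.4 / 3 = 1700.1 kPa.
Allowable wall load = q_all × B = 1700.1 × 3.8 = 6460.5 kN per metre run.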